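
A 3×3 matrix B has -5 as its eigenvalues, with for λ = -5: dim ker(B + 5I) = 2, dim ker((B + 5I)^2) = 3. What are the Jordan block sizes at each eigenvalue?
Jordan blocks: (-5, 2), (-5, 1)

λ = -5: successive nullity increments [2, 1] count blocks of size ≥ k; block sizes are [2, 1].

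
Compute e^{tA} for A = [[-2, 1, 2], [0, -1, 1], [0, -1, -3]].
e^{tA} = [[e^{-2*t}, t*(2 - t)*e^{-2*t}/2, t*(4 - t)*e^{-2*t}/2], [0, (t + 1)*e^{-2*t}, t*e^{-2*t}], [0, -t*e^{-2*t}, (1 - t)*e^{-2*t}]]

A has Jordan form J = [[-2, 1, 0], [0, -2, 1], [0, 0, -2]] with A = PJP^{-1}, so e^{tA} = P e^{tJ} P^{-1}.

For a Jordan block J_k(λ), e^{tJ_k(λ)} = e^{λt} · (I + tN + t^2 N^2/2! + ... + t^{k-1} N^{k-1}/(k-1)!) where N is the nilpotent superdiagonal part.

Assembling the blocks and conjugating back gives the entries of e^{tA} as shown above.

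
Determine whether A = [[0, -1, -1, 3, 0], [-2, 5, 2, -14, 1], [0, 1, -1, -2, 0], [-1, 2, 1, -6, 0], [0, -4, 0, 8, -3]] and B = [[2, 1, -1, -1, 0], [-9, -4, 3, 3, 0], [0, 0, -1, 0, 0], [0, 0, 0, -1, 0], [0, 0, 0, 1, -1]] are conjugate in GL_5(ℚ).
No.

Both have characteristic polynomial (x + 1)^5, but the minimal polynomial of A is (x + 1)^3 while the minimal polynomial of B is (x + 1)^2. The minimal polynomial is a similarity invariant, so A and B are not similar.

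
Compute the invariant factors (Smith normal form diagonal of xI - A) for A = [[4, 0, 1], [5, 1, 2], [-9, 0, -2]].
(x - 1)^3

The Jordan structure of A has elementary divisors (x - 1)^3. Arranging the block sizes at each eigenvalue in decreasing order and taking row products gives the invariant factors.

Invariant factors (smallest first, each dividing the next): (x - 1)^3.

Check: the last factor (x - 1)^3 is the minimal polynomial, and the product (x - 1)^3 is the characteristic polynomial.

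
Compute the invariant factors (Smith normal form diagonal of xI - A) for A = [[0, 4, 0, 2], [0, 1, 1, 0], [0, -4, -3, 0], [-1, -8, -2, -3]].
The Jordan structure of A has elementary divisors (x + 2), (x + 1)^2, (x + 1). Arranging the block sizes at each eigenvalue in decreasing order and taking row products gives the invariant factors.

Invariant factors (smallest first, each dividing the next): x + 1, (x + 1)^2(x + 2).

Check: the last factor (x + 1)^2(x + 2) is the minimal polynomial, and the product (x + 1)^3(x + 2) is the characteristic polynomial.

x + 1, (x + 1)^2(x + 2)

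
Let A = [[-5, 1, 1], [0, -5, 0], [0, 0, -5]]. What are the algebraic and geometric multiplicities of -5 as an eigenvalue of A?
The characteristic polynomial is (x + 5)^3, so the factor x + 5 appears with exponent 3: the algebraic multiplicity is 3.

rank(A + 5I) = 1, so the eigenspace has dimension 3 - 1 = 2: the geometric multiplicity is 2.

Since 2 < 3, A is not diagonalizable.

algebraic multiplicity 3, geometric multiplicity 2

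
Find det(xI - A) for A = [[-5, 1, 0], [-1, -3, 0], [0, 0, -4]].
χ_A(x) = (x + 4)^3

xI - A = [[x + 5, -1, 0], [1, x + 3, 0], [0, 0, x + 4]].

Expanding det(xI - A) along the first row:
det(xI - A) = + (x + 5)·det([[x + 3, 0], [0, x + 4]]) - (-1)·det([[1, 0], [0, x + 4]]) + (0)·det([[1, x + 3], [0, 0]]).

Evaluating gives χ_A(x) = x^3 + 12x^2 + 48x + 64 = (x + 4)^3.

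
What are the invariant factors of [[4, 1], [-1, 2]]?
(x - 3)^2

The Jordan structure of A has elementary divisors (x - 3)^2. Arranging the block sizes at each eigenvalue in decreasing order and taking row products gives the invariant factors.

Invariant factors (smallest first, each dividing the next): (x - 3)^2.

Check: the last factor (x - 3)^2 is the minimal polynomial, and the product (x - 3)^2 is the characteristic polynomial.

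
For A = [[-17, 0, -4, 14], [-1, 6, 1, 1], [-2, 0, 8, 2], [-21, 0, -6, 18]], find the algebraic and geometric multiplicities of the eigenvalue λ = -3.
The characteristic polynomial is (x - 6)^3(x + 3), so the factor x + 3 appears with exponent 1: the algebraic multiplicity is 1.

rank(A + 3I) = 3, so the eigenspace has dimension 4 - 3 = 1: the geometric multiplicity is 1.

algebraic multiplicity 1, geometric multiplicity 1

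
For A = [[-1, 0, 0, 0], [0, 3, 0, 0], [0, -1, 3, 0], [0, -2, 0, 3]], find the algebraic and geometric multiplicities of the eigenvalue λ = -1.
The characteristic polynomial is (x - 3)^3(x + 1), so the factor x + 1 appears with exponent 1: the algebraic multiplicity is 1.

rank(A + I) = 3, so the eigenspace has dimension 4 - 3 = 1: the geometric multiplicity is 1.

algebraic multiplicity 1, geometric multiplicity 1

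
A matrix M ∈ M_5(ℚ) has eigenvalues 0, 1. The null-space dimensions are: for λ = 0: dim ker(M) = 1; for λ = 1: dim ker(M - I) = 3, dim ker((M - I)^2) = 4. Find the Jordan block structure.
λ = 0: successive nullity increments [1] count blocks of size ≥ k; block sizes are [1].
λ = 1: successive nullity increments [3, 1] count blocks of size ≥ k; block sizes are [2, 1, 1].

Jordan blocks: (0, 1), (1, 2), (1, 1), (1, 1)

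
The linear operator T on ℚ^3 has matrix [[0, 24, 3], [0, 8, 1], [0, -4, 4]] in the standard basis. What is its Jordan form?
J = [[0, 0, 0], [0, 6, 1], [0, 0, 6]]

The characteristic polynomial is det(xI - A) = x(x - 6)^2, so the eigenvalues are 0 (algebraic multiplicity 1), 6 (algebraic multiplicity 2).

For λ = 0: algebraic multiplicity 1 gives one 1×1 block.

For λ = 6: rank(A - 6I) = 2, rank((A - 6I)^2) = 1. The eigenspace has dimension 3 - 2 = 1, so there is 1 Jordan block; the rank sequence gives block sizes [2].

Assembling the blocks gives the Jordan form J above.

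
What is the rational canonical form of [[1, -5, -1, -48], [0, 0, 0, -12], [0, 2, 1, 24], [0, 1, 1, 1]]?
The invariant factors of A (the non-unit diagonal entries of the Smith normal form of xI - A over ℚ[x]) are x - 1, (x - 4)(x - 1)(x + 3), each dividing the next. The characteristic polynomial is their product, (x - 4)(x - 1)^2(x + 3).

The rational canonical form is the block-diagonal matrix of companion matrices C(f_i):
R = [[1, 0, 0, 0], [0, 0, 0, -12], [0, 1, 0, 11], [0, 0, 1, 2]].

R = [[1, 0, 0, 0], [0, 0, 0, -12], [0, 1, 0, 11], [0, 0, 1, 2]]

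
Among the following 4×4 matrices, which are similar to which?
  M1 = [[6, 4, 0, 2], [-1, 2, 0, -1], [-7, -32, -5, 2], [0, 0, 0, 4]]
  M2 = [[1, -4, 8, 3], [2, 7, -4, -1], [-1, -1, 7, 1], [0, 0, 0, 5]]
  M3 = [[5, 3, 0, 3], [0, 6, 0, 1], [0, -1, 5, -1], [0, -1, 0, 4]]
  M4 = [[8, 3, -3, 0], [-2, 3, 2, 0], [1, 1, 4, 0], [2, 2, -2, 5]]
Characteristic polynomials: χ_{M1} = (x - 4)^3(x + 5), χ_{M2} = (x - 5)^4, χ_{M3} = (x - 5)^4, χ_{M4} = (x - 5)^4.

{M1}: invariant factors x - 4, (x - 4)^2(x + 5).

{M2}: invariant factors (x - 5)^2, (x - 5)^2.

{M3, M4}: invariant factors x - 5, x - 5, (x - 5)^2.

Matrices are similar if and only if their invariant-factor lists agree; the partition into similarity classes is {M1}, {M2}, {M3, M4}.

3 classes: {M1}, {M2}, {M3, M4}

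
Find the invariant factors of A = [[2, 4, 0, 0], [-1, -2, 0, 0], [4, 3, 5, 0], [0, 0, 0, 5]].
x - 5, x^2(x - 5)

The Jordan structure of A has elementary divisors x^2, (x - 5), (x - 5). Arranging the block sizes at each eigenvalue in decreasing order and taking row products gives the invariant factors.

Invariant factors (smallest first, each dividing the next): x - 5, x^2(x - 5).

Check: the last factor x^2(x - 5) is the minimal polynomial, and the product x^2(x - 5)^2 is the characteristic polynomial.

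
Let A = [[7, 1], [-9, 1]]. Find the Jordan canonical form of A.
J = [[4, 1], [0, 4]]

The characteristic polynomial is det(xI - A) = (x - 4)^2, so the eigenvalues are 4 (algebraic multiplicity 2).

For λ = 4: rank(A - 4I) = 1, rank((A - 4I)^2) = 0. The eigenspace has dimension 2 - 1 = 1, so there is 1 Jordan block; the rank sequence gives block sizes [2].

Assembling the blocks gives the Jordan form J above.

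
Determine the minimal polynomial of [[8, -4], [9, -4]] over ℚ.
m_A(x) = (x - 2)^2

The characteristic polynomial factors as (x - 2)^2. The minimal polynomial is ∏(x - λ)^{k_λ} where k_λ is the size of the largest Jordan block at λ.

For λ = 2: rank(A - 2I) = 1, and the largest Jordan block has size 2 (the smallest k with rank((A - 2I)^k) = rank((A - 2I)^(k+1))).

So m_A(x) = (x - 2)^2.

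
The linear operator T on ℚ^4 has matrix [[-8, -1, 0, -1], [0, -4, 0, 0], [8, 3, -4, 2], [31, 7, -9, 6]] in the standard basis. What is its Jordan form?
The characteristic polynomial is det(xI - A) = (x + 1)^2(x + 4)^2, so the eigenvalues are -4 (algebraic multiplicity 2), -1 (algebraic multiplicity 2).

For λ = -4: rank(A + 4I) = 3, rank((A + 4I)^2) = 2. The eigenspace has dimension 4 - 3 = 1, so there is 1 Jordan block; the rank sequence gives block sizes [2].

For λ = -1: rank(A + I) = 3, rank((A + I)^2) = 2. The eigenspace has dimension 4 - 3 = 1, so there is 1 Jordan block; the rank sequence gives block sizes [2].

Assembling the blocks gives the Jordan form J above.

J = [[-4, 1, 0, 0], [0, -4, 0, 0], [0, 0, -1, 1], [0, 0, 0, -1]]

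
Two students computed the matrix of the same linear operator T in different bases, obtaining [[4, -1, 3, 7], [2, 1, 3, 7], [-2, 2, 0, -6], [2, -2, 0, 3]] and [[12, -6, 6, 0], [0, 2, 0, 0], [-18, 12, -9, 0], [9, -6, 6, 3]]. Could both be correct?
Both have characteristic polynomial x(x - 3)^2(x - 2), but the minimal polynomial of A is x(x - 3)^2(x - 2) while the minimal polynomial of B is x(x - 3)(x - 2). The minimal polynomial is a similarity invariant, so A and B are not similar.

No.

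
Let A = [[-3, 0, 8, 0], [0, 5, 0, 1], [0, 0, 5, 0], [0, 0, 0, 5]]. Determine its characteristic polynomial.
χ_A(x) = (x - 5)^3(x + 3)

xI - A = [[x + 3, 0, -8, 0], [0, x - 5, 0, -1], [0, 0, x - 5, 0], [0, 0, 0, x - 5]].

Expanding det(xI - A) along the first row:
det(xI - A) = + (x + 3)·det([[x - 5, 0, -1], [0, x - 5, 0], [0, 0, x - 5]]) - (0)·det([[0, 0, -1], [0, x - 5, 0], [0, 0, x - 5]]) + (-8)·det([[0, x - 5, -1], [0, 0, 0], [0, 0, x - 5]]) - (0)·det([[0, x - 5, 0], [0, 0, x - 5], [0, 0, 0]]).

Evaluating gives χ_A(x) = x^4 - 12x^3 + 30x^2 + 100x - 375 = (x - 5)^3(x + 3).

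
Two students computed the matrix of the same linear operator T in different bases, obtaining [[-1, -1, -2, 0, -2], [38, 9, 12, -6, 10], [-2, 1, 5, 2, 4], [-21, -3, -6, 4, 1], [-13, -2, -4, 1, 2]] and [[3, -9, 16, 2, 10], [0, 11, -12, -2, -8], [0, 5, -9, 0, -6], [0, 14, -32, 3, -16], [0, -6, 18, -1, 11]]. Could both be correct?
Two matrices over a field are similar if and only if they have the same invariant factors.

Both A and B have characteristic polynomial (x - 5)^2(x - 3)^3 and minimal polynomial (x - 5)^2(x - 3)^2. Computing further, both have invariant factors x - 3, (x - 5)^2(x - 3)^2. Hence A and B are similar.

Yes.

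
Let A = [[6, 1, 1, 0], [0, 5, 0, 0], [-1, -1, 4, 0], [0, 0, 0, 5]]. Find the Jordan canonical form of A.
J = [[5, 1, 0, 0], [0, 5, 0, 0], [0, 0, 5, 0], [0, 0, 0, 5]]

The characteristic polynomial is det(xI - A) = (x - 5)^4, so the eigenvalues are 5 (algebraic multiplicity 4).

For λ = 5: rank(A - 5I) = 1, rank((A - 5I)^2) = 0. The eigenspace has dimension 4 - 1 = 3, so there are 3 Jordan blocks; the rank sequence gives block sizes [2, 1, 1].

Assembling the blocks gives the Jordan form J above.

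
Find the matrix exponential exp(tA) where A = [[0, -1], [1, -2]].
A has Jordan form J = [[-1, 1], [0, -1]] with A = PJP^{-1}, so e^{tA} = P e^{tJ} P^{-1}.

For a Jordan block J_k(λ), e^{tJ_k(λ)} = e^{λt} · (I + tN + t^2 N^2/2! + ... + t^{k-1} N^{k-1}/(k-1)!) where N is the nilpotent superdiagonal part.

Assembling the blocks and conjugating back gives the entries of e^{tA} as shown above.

e^{tA} = [[(t + 1)*e^{-t}, -t*e^{-t}], [t*e^{-t}, (1 - t)*e^{-t}]]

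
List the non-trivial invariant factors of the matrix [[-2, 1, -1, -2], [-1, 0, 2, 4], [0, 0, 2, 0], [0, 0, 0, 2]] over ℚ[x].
The Jordan structure of A has elementary divisors (x + 1)^2, (x - 2), (x - 2). Arranging the block sizes at each eigenvalue in decreasing order and taking row products gives the invariant factors.

Invariant factors (smallest first, each dividing the next): x - 2, (x - 2)(x + 1)^2.

Check: the last factor (x - 2)(x + 1)^2 is the minimal polynomial, and the product (x - 2)^2(x + 1)^2 is the characteristic polynomial.

x - 2, (x - 2)(x + 1)^2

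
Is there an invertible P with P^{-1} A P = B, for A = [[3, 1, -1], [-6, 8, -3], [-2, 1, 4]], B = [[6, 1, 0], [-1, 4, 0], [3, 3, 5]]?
Yes.

Two matrices over a field are similar if and only if they have the same invariant factors.

Both A and B have characteristic polynomial (x - 5)^3 and minimal polynomial (x - 5)^2. Computing further, both have invariant factors x - 5, (x - 5)^2. Hence A and B are similar.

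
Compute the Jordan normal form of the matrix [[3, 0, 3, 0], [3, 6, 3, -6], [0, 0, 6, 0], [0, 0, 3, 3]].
The characteristic polynomial is det(xI - A) = (x - 6)^2(x - 3)^2, so the eigenvalues are 3 (algebraic multiplicity 2), 6 (algebraic multiplicity 2).

For λ = 3: rank(A - 3I) = 2. The eigenspace has dimension 4 - 2 = 2, so there are 2 Jordan blocks; the rank sequence gives block sizes [1, 1].

For λ = 6: rank(A - 6I) = 2. The eigenspace has dimension 4 - 2 = 2, so there are 2 Jordan blocks; the rank sequence gives block sizes [1, 1].

Assembling the blocks gives the Jordan form J above.

J = [[3, 0, 0, 0], [0, 3, 0, 0], [0, 0, 6, 0], [0, 0, 0, 6]]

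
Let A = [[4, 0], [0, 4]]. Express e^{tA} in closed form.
A has Jordan form J = [[4, 0], [0, 4]] with A = PJP^{-1}, so e^{tA} = P e^{tJ} P^{-1}.

For a Jordan block J_k(λ), e^{tJ_k(λ)} = e^{λt} · (I + tN + t^2 N^2/2! + ... + t^{k-1} N^{k-1}/(k-1)!) where N is the nilpotent superdiagonal part.

Assembling the blocks and conjugating back gives the entries of e^{tA} as shown above.

e^{tA} = [[e^{4*t}, 0], [0, e^{4*t}]]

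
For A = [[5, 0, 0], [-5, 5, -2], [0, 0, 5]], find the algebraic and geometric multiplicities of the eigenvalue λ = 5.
The characteristic polynomial is (x - 5)^3, so the factor x - 5 appears with exponent 3: the algebraic multiplicity is 3.

rank(A - 5I) = 1, so the eigenspace has dimension 3 - 1 = 2: the geometric multiplicity is 2.

Since 2 < 3, A is not diagonalizable.

algebraic multiplicity 3, geometric multiplicity 2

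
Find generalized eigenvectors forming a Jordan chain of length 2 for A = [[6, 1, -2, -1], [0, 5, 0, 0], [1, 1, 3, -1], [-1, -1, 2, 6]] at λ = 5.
We seek v_1 ∈ ker((A - 5I)^2) \ ker(A - 5I), then set v_{i+1} = (A - 5I) v_i.

One such chain is v_1 = [[0, 1, 0, 0]]^T, v_2 = [[1, 0, 1, -1]]^T. Check: (A - 5I) v_2 = [[0, 0, 0, 0]]^T = 0.

v_1 = [[0, 1, 0, 0]]^T, v_2 = [[1, 0, 1, -1]]^T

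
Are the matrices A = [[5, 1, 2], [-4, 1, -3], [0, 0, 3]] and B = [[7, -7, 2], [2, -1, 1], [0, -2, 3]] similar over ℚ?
Yes.

Two matrices over a field are similar if and only if they have the same invariant factors.

Both A and B have characteristic polynomial (x - 3)^3 and minimal polynomial (x - 3)^3. Computing further, both have invariant factors (x - 3)^3. Hence A and B are similar.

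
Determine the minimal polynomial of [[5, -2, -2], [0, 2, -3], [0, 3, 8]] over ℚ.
The characteristic polynomial factors as (x - 5)^3. The minimal polynomial is ∏(x - λ)^{k_λ} where k_λ is the size of the largest Jordan block at λ.

For λ = 5: rank(A - 5I) = 1, and the largest Jordan block has size 2 (the smallest k with rank((A - 5I)^k) = rank((A - 5I)^(k+1))).

So m_A(x) = (x - 5)^2.

m_A(x) = (x - 5)^2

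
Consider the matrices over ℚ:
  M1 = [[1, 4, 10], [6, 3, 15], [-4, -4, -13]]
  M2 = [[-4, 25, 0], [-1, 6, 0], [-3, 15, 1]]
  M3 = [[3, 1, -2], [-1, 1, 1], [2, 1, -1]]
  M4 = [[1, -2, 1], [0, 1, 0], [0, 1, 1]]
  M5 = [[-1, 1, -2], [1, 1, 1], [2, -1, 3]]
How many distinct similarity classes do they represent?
Characteristic polynomials: χ_{M1} = (x + 3)^3, χ_{M2} = (x - 1)^3, χ_{M3} = (x - 1)^3, χ_{M4} = (x - 1)^3, χ_{M5} = (x - 1)^3.

{M1}: invariant factors x + 3, (x + 3)^2.

{M2}: invariant factors x - 1, (x - 1)^2.

{M3, M4, M5}: invariant factors (x - 1)^3.

Matrices are similar if and only if their invariant-factor lists agree; the partition into similarity classes is {M1}, {M2}, {M3, M4, M5}.

3 classes: {M1}, {M2}, {M3, M4, M5}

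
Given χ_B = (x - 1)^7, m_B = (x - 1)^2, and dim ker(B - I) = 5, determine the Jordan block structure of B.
Jordan blocks: (1, 2), (1, 2), (1, 1), (1, 1), (1, 1)

λ = 1: algebraic multiplicity 7 (exponent in χ_B), largest block size 2 (exponent in m_B), 5 blocks (geometric multiplicity). These force block sizes [2, 2, 1, 1, 1].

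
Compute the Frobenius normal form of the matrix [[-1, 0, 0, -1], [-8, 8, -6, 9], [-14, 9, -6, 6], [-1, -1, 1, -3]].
R = [[0, 0, 0, -1], [1, 0, 0, -2], [0, 1, 0, -3], [0, 0, 1, -2]]

The invariant factors of A (the non-unit diagonal entries of the Smith normal form of xI - A over ℚ[x]) are (x^2 + x + 1)^2, each dividing the next. The characteristic polynomial is their product, (x^2 + x + 1)^2.

The rational canonical form is the block-diagonal matrix of companion matrices C(f_i):
R = [[0, 0, 0, -1], [1, 0, 0, -2], [0, 1, 0, -3], [0, 0, 1, -2]].

Note the characteristic polynomial does not split into linear factors over ℚ, so A has no Jordan form over ℚ; the rational canonical form exists over any field.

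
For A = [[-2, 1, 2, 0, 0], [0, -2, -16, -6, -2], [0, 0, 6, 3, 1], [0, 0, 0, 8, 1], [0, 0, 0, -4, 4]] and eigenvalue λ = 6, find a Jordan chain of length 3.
We seek v_1 ∈ ker((A - 6I)^3) \ ker((A - 6I)^2), then set v_{i+1} = (A - 6I) v_i.

One such chain is v_1 = [[0, 2, -1, 0, 1]]^T, v_2 = [[0, -2, 1, 1, -2]]^T, v_3 = [[0, -2, 1, 0, 0]]^T. Check: (A - 6I) v_3 = [[0, 0, 0, 0, 0]]^T = 0.

v_1 = [[0, 2, -1, 0, 1]]^T, v_2 = [[0, -2, 1, 1, -2]]^T, v_3 = [[0, -2, 1, 0, 0]]^T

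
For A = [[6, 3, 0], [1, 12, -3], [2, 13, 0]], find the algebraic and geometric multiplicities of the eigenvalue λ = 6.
The characteristic polynomial is (x - 6)^3, so the factor x - 6 appears with exponent 3: the algebraic multiplicity is 3.

rank(A - 6I) = 2, so the eigenspace has dimension 3 - 2 = 1: the geometric multiplicity is 1.

Since 1 < 3, A is not diagonalizable.

algebraic multiplicity 3, geometric multiplicity 1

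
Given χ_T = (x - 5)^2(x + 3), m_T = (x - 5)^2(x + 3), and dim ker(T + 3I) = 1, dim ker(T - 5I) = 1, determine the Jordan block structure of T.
λ = -3: algebraic multiplicity 1 (exponent in χ_T), largest block size 1 (exponent in m_T), 1 block (geometric multiplicity). This forces block sizes [1].
λ = 5: algebraic multiplicity 2 (exponent in χ_T), largest block size 2 (exponent in m_T), 1 block (geometric multiplicity). This forces block sizes [2].

Jordan blocks: (-3, 1), (5, 2)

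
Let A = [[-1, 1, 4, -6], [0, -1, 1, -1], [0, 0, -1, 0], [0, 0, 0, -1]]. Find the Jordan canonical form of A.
J = [[-1, 1, 0, 0], [0, -1, 1, 0], [0, 0, -1, 0], [0, 0, 0, -1]]

The characteristic polynomial is det(xI - A) = (x + 1)^4, so the eigenvalues are -1 (algebraic multiplicity 4).

For λ = -1: rank(A + I) = 2, rank((A + I)^2) = 1, rank((A + I)^3) = 0. The eigenspace has dimension 4 - 2 = 2, so there are 2 Jordan blocks; the rank sequence gives block sizes [3, 1].

Assembling the blocks gives the Jordan form J above.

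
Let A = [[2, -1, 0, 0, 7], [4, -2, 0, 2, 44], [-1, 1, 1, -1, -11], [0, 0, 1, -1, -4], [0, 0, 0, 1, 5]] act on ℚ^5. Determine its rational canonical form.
R = [[0, 0, 0, 0, -20], [1, 0, 0, 0, 25], [0, 1, 0, 0, -5], [0, 0, 1, 0, -4], [0, 0, 0, 1, 5]]

The invariant factors of A (the non-unit diagonal entries of the Smith normal form of xI - A over ℚ[x]) are (x - 4)(x - 1)(x^3 + 5), each dividing the next. The characteristic polynomial is their product, (x - 4)(x - 1)(x^3 + 5).

The rational canonical form is the block-diagonal matrix of companion matrices C(f_i):
R = [[0, 0, 0, 0, -20], [1, 0, 0, 0, 25], [0, 1, 0, 0, -5], [0, 0, 1, 0, -4], [0, 0, 0, 1, 5]].

Note the characteristic polynomial does not split into linear factors over ℚ, so A has no Jordan form over ℚ; the rational canonical form exists over any field.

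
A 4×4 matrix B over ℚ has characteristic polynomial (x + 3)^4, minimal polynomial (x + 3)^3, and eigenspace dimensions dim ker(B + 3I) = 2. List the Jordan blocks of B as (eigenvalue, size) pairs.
λ = -3: algebraic multiplicity 4 (exponent in χ_B), largest block size 3 (exponent in m_B), 2 blocks (geometric multiplicity). These force block sizes [3, 1].

Jordan blocks: (-3, 3), (-3, 1)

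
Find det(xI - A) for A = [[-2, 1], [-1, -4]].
xI - A = [[x + 2, -1], [1, x + 4]].

Expanding det(xI - A) along the first row:
det(xI - A) = + (x + 2)·det([[x + 4]]) - (-1)·det([[1]]).

Evaluating gives χ_A(x) = x^2 + 6x + 9 = (x + 3)^2.

χ_A(x) = (x + 3)^2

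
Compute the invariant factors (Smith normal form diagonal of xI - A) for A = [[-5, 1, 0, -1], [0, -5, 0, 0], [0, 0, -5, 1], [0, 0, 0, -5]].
(x + 5)^2, (x + 5)^2

The Jordan structure of A has elementary divisors (x + 5)^2, (x + 5)^2. Arranging the block sizes at each eigenvalue in decreasing order and taking row products gives the invariant factors.

Invariant factors (smallest first, each dividing the next): (x + 5)^2, (x + 5)^2.

Check: the last factor (x + 5)^2 is the minimal polynomial, and the product (x + 5)^4 is the characteristic polynomial.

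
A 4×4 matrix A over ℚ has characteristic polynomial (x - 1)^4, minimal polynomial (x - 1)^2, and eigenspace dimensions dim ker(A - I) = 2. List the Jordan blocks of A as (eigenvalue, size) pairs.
Jordan blocks: (1, 2), (1, 2)

λ = 1: algebraic multiplicity 4 (exponent in χ_A), largest block size 2 (exponent in m_A), 2 blocks (geometric multiplicity). These force block sizes [2, 2].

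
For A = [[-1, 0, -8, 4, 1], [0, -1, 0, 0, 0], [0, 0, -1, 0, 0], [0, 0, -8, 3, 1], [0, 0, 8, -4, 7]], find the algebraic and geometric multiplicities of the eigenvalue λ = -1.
The characteristic polynomial is (x - 5)^2(x + 1)^3, so the factor x + 1 appears with exponent 3: the algebraic multiplicity is 3.

rank(A + I) = 2, so the eigenspace has dimension 5 - 2 = 3: the geometric multiplicity is 3.

algebraic multiplicity 3, geometric multiplicity 3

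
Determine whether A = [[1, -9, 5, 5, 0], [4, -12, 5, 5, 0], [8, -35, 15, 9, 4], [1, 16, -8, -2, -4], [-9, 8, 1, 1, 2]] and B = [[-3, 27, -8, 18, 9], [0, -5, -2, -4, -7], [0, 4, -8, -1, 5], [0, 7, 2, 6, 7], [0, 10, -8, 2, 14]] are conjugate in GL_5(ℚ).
Yes.

Two matrices over a field are similar if and only if they have the same invariant factors.

Both A and B have characteristic polynomial (x - 6)(x - 2)^2(x + 3)^2 and minimal polynomial (x - 6)(x - 2)^2(x + 3)^2. Computing further, both have invariant factors (x - 6)(x - 2)^2(x + 3)^2. Hence A and B are similar.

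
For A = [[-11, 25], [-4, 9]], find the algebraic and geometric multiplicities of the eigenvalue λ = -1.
The characteristic polynomial is (x + 1)^2, so the factor x + 1 appears with exponent 2: the algebraic multiplicity is 2.

rank(A + I) = 1, so the eigenspace has dimension 2 - 1 = 1: the geometric multiplicity is 1.

Since 1 < 2, A is not diagonalizable.

algebraic multiplicity 2, geometric multiplicity 1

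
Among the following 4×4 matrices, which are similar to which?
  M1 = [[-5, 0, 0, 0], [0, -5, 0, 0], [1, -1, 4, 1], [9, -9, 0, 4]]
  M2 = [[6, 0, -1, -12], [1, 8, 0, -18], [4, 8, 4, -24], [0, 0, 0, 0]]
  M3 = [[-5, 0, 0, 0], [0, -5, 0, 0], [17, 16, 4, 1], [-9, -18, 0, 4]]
2 classes: {M1, M3}, {M2}

Characteristic polynomials: χ_{M1} = (x - 4)^2(x + 5)^2, χ_{M2} = x(x - 6)^3, χ_{M3} = (x - 4)^2(x + 5)^2.

{M1, M3}: invariant factors x + 5, (x - 4)^2(x + 5).

{M2}: invariant factors x(x - 6)^3.

Matrices are similar if and only if their invariant-factor lists agree; the partition into similarity classes is {M1, M3}, {M2}.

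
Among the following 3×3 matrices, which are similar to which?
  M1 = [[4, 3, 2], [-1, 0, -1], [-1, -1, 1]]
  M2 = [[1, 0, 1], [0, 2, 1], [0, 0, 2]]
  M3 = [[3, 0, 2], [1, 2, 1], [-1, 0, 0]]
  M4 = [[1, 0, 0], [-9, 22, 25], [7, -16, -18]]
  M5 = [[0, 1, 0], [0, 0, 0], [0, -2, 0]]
Characteristic polynomials: χ_{M1} = (x - 2)^2(x - 1), χ_{M2} = (x - 2)^2(x - 1), χ_{M3} = (x - 2)^2(x - 1), χ_{M4} = (x - 2)^2(x - 1), χ_{M5} = x^3.

{M1, M2, M3, M4}: invariant factors (x - 2)^2(x - 1).

{M5}: invariant factors x, x^2.

Matrices are similar if and only if their invariant-factor lists agree; the partition into similarity classes is {M1, M2, M3, M4}, {M5}.

2 classes: {M1, M2, M3, M4}, {M5}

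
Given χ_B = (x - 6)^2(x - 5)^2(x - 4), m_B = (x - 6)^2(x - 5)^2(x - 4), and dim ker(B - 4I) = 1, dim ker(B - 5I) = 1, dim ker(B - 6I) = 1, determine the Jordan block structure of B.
Jordan blocks: (4, 1), (5, 2), (6, 2)

λ = 4: algebraic multiplicity 1 (exponent in χ_B), largest block size 1 (exponent in m_B), 1 block (geometric multiplicity). This forces block sizes [1].
λ = 5: algebraic multiplicity 2 (exponent in χ_B), largest block size 2 (exponent in m_B), 1 block (geometric multiplicity). This forces block sizes [2].
λ = 6: algebraic multiplicity 2 (exponent in χ_B), largest block size 2 (exponent in m_B), 1 block (geometric multiplicity). This forces block sizes [2].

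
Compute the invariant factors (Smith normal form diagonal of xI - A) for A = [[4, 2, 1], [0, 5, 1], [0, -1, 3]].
(x - 4)^3

The Jordan structure of A has elementary divisors (x - 4)^3. Arranging the block sizes at each eigenvalue in decreasing order and taking row products gives the invariant factors.

Invariant factors (smallest first, each dividing the next): (x - 4)^3.

Check: the last factor (x - 4)^3 is the minimal polynomial, and the product (x - 4)^3 is the characteristic polynomial.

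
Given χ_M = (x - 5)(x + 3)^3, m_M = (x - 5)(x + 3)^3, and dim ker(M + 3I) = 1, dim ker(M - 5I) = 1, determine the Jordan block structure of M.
λ = -3: algebraic multiplicity 3 (exponent in χ_M), largest block size 3 (exponent in m_M), 1 block (geometric multiplicity). This forces block sizes [3].
λ = 5: algebraic multiplicity 1 (exponent in χ_M), largest block size 1 (exponent in m_M), 1 block (geometric multiplicity). This forces block sizes [1].

Jordan blocks: (-3, 3), (5, 1)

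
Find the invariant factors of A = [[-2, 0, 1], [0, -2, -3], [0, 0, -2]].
The Jordan structure of A has elementary divisors (x + 2)^2, (x + 2). Arranging the block sizes at each eigenvalue in decreasing order and taking row products gives the invariant factors.

Invariant factors (smallest first, each dividing the next): x + 2, (x + 2)^2.

Check: the last factor (x + 2)^2 is the minimal polynomial, and the product (x + 2)^3 is the characteristic polynomial.

x + 2, (x + 2)^2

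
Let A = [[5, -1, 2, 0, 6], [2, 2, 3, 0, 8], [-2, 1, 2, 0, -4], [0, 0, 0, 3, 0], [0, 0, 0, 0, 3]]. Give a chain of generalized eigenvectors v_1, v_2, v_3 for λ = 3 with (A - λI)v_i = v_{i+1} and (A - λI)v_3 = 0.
We seek v_1 ∈ ker((A - 3I)^3) \ ker((A - 3I)^2), then set v_{i+1} = (A - 3I) v_i.

One such chain is v_1 = [[0, 1, 0, 0, 0]]^T, v_2 = [[-1, -1, 1, 0, 0]]^T, v_3 = [[1, 2, 0, 0, 0]]^T. Check: (A - 3I) v_3 = [[0, 0, 0, 0, 0]]^T = 0.

v_1 = [[0, 1, 0, 0, 0]]^T, v_2 = [[-1, -1, 1, 0, 0]]^T, v_3 = [[1, 2, 0, 0, 0]]^T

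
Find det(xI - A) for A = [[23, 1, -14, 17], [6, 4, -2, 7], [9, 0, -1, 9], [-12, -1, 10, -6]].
χ_A(x) = (x - 5)^4

xI - A = [[x - 23, -1, 14, -17], [-6, x - 4, 2, -7], [-9, 0, x + 1, -9], [12, 1, -10, x + 6]].

Expanding det(xI - A) along the first row:
det(xI - A) = + (x - 23)·det([[x - 4, 2, -7], [0, x + 1, -9], [1, -10, x + 6]]) - (-1)·det([[-6, 2, -7], [-9, x + 1, -9], [12, -10, x + 6]]) + (14)·det([[-6, x - 4, -7], [-9, 0, -9], [12, 1, x + 6]]) - (-17)·det([[-6, x - 4, 2], [-9, 0, x + 1], [12, 1, -10]]).

Evaluating gives χ_A(x) = x^4 - 20x^3 + 150x^2 - 500x + 625 = (x - 5)^4.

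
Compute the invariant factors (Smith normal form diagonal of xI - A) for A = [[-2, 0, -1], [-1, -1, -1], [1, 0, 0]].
x + 1, (x + 1)^2

The Jordan structure of A has elementary divisors (x + 1)^2, (x + 1). Arranging the block sizes at each eigenvalue in decreasing order and taking row products gives the invariant factors.

Invariant factors (smallest first, each dividing the next): x + 1, (x + 1)^2.

Check: the last factor (x + 1)^2 is the minimal polynomial, and the product (x + 1)^3 is the characteristic polynomial.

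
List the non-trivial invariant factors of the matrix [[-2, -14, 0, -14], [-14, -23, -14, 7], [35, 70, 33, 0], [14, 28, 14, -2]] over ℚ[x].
The Jordan structure of A has elementary divisors (x + 2), (x + 2), (x - 5), (x - 5). Arranging the block sizes at each eigenvalue in decreasing order and taking row products gives the invariant factors.

Invariant factors (smallest first, each dividing the next): (x - 5)(x + 2), (x - 5)(x + 2).

Check: the last factor (x - 5)(x + 2) is the minimal polynomial, and the product (x - 5)^2(x + 2)^2 is the characteristic polynomial.

(x - 5)(x + 2), (x - 5)(x + 2)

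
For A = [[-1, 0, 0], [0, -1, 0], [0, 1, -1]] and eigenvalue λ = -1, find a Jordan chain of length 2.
We seek v_1 ∈ ker((A + I)^2) \ ker(A + I), then set v_{i+1} = (A + I) v_i.

One such chain is v_1 = [[1, 1, -4]]^T, v_2 = [[0, 0, 1]]^T. Check: (A + I) v_2 = [[0, 0, 0]]^T = 0.

v_1 = [[1, 1, -4]]^T, v_2 = [[0, 0, 1]]^T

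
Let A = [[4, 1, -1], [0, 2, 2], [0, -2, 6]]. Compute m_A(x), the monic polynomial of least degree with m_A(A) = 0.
m_A(x) = (x - 4)^2

The characteristic polynomial factors as (x - 4)^3. The minimal polynomial is ∏(x - λ)^{k_λ} where k_λ is the size of the largest Jordan block at λ.

For λ = 4: rank(A - 4I) = 1, and the largest Jordan block has size 2 (the smallest k with rank((A - 4I)^k) = rank((A - 4I)^(k+1))).

So m_A(x) = (x - 4)^2.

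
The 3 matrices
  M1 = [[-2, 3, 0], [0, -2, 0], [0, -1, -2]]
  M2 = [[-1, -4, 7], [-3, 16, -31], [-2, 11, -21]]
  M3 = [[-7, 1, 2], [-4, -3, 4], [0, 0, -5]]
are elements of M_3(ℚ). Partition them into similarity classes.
3 classes: {M1}, {M2}, {M3}

Characteristic polynomials: χ_{M1} = (x + 2)^3, χ_{M2} = (x + 2)^3, χ_{M3} = (x + 5)^3.

{M1}: invariant factors x + 2, (x + 2)^2.

{M2}: invariant factors (x + 2)^3.

{M3}: invariant factors x + 5, (x + 5)^2.

Matrices are similar if and only if their invariant-factor lists agree; the partition into similarity classes is {M1}, {M2}, {M3}.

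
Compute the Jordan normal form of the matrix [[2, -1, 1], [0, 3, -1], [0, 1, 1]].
J = [[2, 1, 0], [0, 2, 0], [0, 0, 2]]

The characteristic polynomial is det(xI - A) = (x - 2)^3, so the eigenvalues are 2 (algebraic multiplicity 3).

For λ = 2: rank(A - 2I) = 1, rank((A - 2I)^2) = 0. The eigenspace has dimension 3 - 1 = 2, so there are 2 Jordan blocks; the rank sequence gives block sizes [2, 1].

Assembling the blocks gives the Jordan form J above.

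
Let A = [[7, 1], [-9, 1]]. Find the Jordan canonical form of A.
The characteristic polynomial is det(xI - A) = (x - 4)^2, so the eigenvalues are 4 (algebraic multiplicity 2).

For λ = 4: rank(A - 4I) = 1, rank((A - 4I)^2) = 0. The eigenspace has dimension 2 - 1 = 1, so there is 1 Jordan block; the rank sequence gives block sizes [2].

Assembling the blocks gives the Jordan form J above.

J = [[4, 1], [0, 4]]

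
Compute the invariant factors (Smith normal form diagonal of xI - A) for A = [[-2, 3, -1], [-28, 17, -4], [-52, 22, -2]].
(x - 5)(x - 4)^2

The Jordan structure of A has elementary divisors (x - 4)^2, (x - 5). Arranging the block sizes at each eigenvalue in decreasing order and taking row products gives the invariant factors.

Invariant factors (smallest first, each dividing the next): (x - 5)(x - 4)^2.

Check: the last factor (x - 5)(x - 4)^2 is the minimal polynomial, and the product (x - 5)(x - 4)^2 is the characteristic polynomial.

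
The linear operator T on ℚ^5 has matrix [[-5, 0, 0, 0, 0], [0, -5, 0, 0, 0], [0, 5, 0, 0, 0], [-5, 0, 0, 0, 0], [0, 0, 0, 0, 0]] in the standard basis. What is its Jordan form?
The characteristic polynomial is det(xI - A) = x^3(x + 5)^2, so the eigenvalues are -5 (algebraic multiplicity 2), 0 (algebraic multiplicity 3).

For λ = -5: rank(A + 5I) = 3. The eigenspace has dimension 5 - 3 = 2, so there are 2 Jordan blocks; the rank sequence gives block sizes [1, 1].

For λ = 0: rank(A) = 2. The eigenspace has dimension 5 - 2 = 3, so there are 3 Jordan blocks; the rank sequence gives block sizes [1, 1, 1].

Assembling the blocks gives the Jordan form J above.

J = [[-5, 0, 0, 0, 0], [0, -5, 0, 0, 0], [0, 0, 0, 0, 0], [0, 0, 0, 0, 0], [0, 0, 0, 0, 0]]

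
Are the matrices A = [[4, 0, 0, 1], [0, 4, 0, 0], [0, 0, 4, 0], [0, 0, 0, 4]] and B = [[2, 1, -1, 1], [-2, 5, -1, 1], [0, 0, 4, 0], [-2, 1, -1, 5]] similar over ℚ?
Yes.

Two matrices over a field are similar if and only if they have the same invariant factors.

Both A and B have characteristic polynomial (x - 4)^4 and minimal polynomial (x - 4)^2. Computing further, both have invariant factors x - 4, x - 4, (x - 4)^2. Hence A and B are similar.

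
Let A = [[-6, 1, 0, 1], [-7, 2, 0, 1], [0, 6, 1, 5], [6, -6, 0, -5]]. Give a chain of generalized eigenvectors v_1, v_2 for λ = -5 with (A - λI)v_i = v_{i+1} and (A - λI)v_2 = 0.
v_1 = [[-1, -1, 0, 1]]^T, v_2 = [[1, 1, -1, 0]]^T

We seek v_1 ∈ ker((A + 5I)^2) \ ker(A + 5I), then set v_{i+1} = (A + 5I) v_i.

One such chain is v_1 = [[-1, -1, 0, 1]]^T, v_2 = [[1, 1, -1, 0]]^T. Check: (A + 5I) v_2 = [[0, 0, 0, 0]]^T = 0.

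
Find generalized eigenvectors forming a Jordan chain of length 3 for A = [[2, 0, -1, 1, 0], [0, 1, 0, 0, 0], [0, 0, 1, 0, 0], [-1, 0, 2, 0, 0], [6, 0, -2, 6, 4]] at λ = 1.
We seek v_1 ∈ ker((A - I)^3) \ ker((A - I)^2), then set v_{i+1} = (A - I) v_i.

One such chain is v_1 = [[0, 0, 1, 0, 0]]^T, v_2 = [[-1, 0, 0, 2, -2]]^T, v_3 = [[1, 0, 0, -1, 0]]^T. Check: (A - I) v_3 = [[0, 0, 0, 0, 0]]^T = 0.

v_1 = [[0, 0, 1, 0, 0]]^T, v_2 = [[-1, 0, 0, 2, -2]]^T, v_3 = [[1, 0, 0, -1, 0]]^T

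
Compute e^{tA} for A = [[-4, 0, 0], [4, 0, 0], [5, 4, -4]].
e^{tA} = [[e^{-4*t}, 0, 0], [1 - e^{-4*t}, 1, 0], [(t + e^{4*t} - 1)*e^{-4*t}, 1 - e^{-4*t}, e^{-4*t}]]

A has Jordan form J = [[-4, 1, 0], [0, -4, 0], [0, 0, 0]] with A = PJP^{-1}, so e^{tA} = P e^{tJ} P^{-1}.

For a Jordan block J_k(λ), e^{tJ_k(λ)} = e^{λt} · (I + tN + t^2 N^2/2! + ... + t^{k-1} N^{k-1}/(k-1)!) where N is the nilpotent superdiagonal part.

Assembling the blocks and conjugating back gives the entries of e^{tA} as shown above.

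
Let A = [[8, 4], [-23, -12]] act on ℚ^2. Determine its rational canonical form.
R = [[0, 4], [1, -4]]

The invariant factors of A (the non-unit diagonal entries of the Smith normal form of xI - A over ℚ[x]) are x^2 + 4x - 4, each dividing the next. The characteristic polynomial is their product, x^2 + 4x - 4.

The rational canonical form is the block-diagonal matrix of companion matrices C(f_i):
R = [[0, 4], [1, -4]].

Note the characteristic polynomial does not split into linear factors over ℚ, so A has no Jordan form over ℚ; the rational canonical form exists over any field.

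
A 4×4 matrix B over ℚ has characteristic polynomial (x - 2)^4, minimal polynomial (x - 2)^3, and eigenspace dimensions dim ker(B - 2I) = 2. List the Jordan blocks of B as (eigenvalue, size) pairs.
λ = 2: algebraic multiplicity 4 (exponent in χ_B), largest block size 3 (exponent in m_B), 2 blocks (geometric multiplicity). These force block sizes [3, 1].

Jordan blocks: (2, 3), (2, 1)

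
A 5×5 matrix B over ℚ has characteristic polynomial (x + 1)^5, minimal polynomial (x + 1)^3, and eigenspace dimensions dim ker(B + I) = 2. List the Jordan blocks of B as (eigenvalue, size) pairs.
Jordan blocks: (-1, 3), (-1, 2)

λ = -1: algebraic multiplicity 5 (exponent in χ_B), largest block size 3 (exponent in m_B), 2 blocks (geometric multiplicity). These force block sizes [3, 2].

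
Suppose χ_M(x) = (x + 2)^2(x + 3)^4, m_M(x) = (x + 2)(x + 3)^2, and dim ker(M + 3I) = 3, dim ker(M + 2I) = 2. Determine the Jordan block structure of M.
λ = -3: algebraic multiplicity 4 (exponent in χ_M), largest block size 2 (exponent in m_M), 3 blocks (geometric multiplicity). These force block sizes [2, 1, 1].
λ = -2: algebraic multiplicity 2 (exponent in χ_M), largest block size 1 (exponent in m_M), 2 blocks (geometric multiplicity). These force block sizes [1, 1].

Jordan blocks: (-3, 2), (-3, 1), (-3, 1), (-2, 1), (-2, 1)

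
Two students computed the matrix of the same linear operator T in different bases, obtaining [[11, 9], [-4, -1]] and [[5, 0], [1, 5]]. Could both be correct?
Two matrices over a field are similar if and only if they have the same invariant factors.

Both A and B have characteristic polynomial (x - 5)^2 and minimal polynomial (x - 5)^2. Computing further, both have invariant factors (x - 5)^2. Hence A and B are similar.

Yes.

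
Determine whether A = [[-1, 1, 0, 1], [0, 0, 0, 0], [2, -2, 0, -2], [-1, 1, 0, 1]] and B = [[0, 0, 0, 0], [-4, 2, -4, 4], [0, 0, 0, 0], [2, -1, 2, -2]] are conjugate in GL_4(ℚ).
Two matrices over a field are similar if and only if they have the same invariant factors.

Both A and B have characteristic polynomial x^4 and minimal polynomial x^2. Computing further, both have invariant factors x, x, x^2. Hence A and B are similar.

Yes.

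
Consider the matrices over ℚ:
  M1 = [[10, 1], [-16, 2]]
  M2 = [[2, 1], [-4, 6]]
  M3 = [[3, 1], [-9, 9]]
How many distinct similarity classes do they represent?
2 classes: {M1, M3}, {M2}

Characteristic polynomials: χ_{M1} = (x - 6)^2, χ_{M2} = (x - 4)^2, χ_{M3} = (x - 6)^2.

{M1, M3}: invariant factors (x - 6)^2.

{M2}: invariant factors (x - 4)^2.

Matrices are similar if and only if their invariant-factor lists agree; the partition into similarity classes is {M1, M3}, {M2}.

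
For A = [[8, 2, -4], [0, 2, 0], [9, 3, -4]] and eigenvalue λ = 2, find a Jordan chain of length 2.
v_1 = [[-2, 1, -3]]^T, v_2 = [[2, 0, 3]]^T

We seek v_1 ∈ ker((A - 2I)^2) \ ker(A - 2I), then set v_{i+1} = (A - 2I) v_i.

One such chain is v_1 = [[-2, 1, -3]]^T, v_2 = [[2, 0, 3]]^T. Check: (A - 2I) v_2 = [[0, 0, 0]]^T = 0.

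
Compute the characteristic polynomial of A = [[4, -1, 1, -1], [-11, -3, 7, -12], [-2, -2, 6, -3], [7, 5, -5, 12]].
xI - A = [[x - 4, 1, -1, 1], [11, x + 3, -7, 12], [2, 2, x - 6, 3], [-7, -5, 5, x - 12]].

Expanding det(xI - A) along the first row:
det(xI - A) = + (x - 4)·det([[x + 3, -7, 12], [2, x - 6, 3], [-5, 5, x - 12]]) - (1)·det([[11, -7, 12], [2, x - 6, 3], [-7, 5, x - 12]]) + (-1)·det([[11, x + 3, 12], [2, 2, 3], [-7, -5, x - 12]]) - (1)·det([[11, x + 3, -7], [2, 2, x - 6], [-7, -5, 5]]).

Evaluating gives χ_A(x) = x^4 - 19x^3 + 135x^2 - 425x + 500 = (x - 5)^3(x - 4).

χ_A(x) = (x - 5)^3(x - 4)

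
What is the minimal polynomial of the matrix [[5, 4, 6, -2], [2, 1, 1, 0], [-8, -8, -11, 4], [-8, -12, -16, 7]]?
The characteristic polynomial factors as (x - 1)^3(x + 1). The minimal polynomial is ∏(x - λ)^{k_λ} where k_λ is the size of the largest Jordan block at λ.

For λ = -1: rank(A + I) = 3, and the largest Jordan block has size 1 (the smallest k with rank((A + I)^k) = rank((A + I)^(k+1))).
For λ = 1: rank(A - I) = 2, and the largest Jordan block has size 2 (the smallest k with rank((A - I)^k) = rank((A - I)^(k+1))).

So m_A(x) = (x - 1)^2(x + 1).

m_A(x) = (x - 1)^2(x + 1)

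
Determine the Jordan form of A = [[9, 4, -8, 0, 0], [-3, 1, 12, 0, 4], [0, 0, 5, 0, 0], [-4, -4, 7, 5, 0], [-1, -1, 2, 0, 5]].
The characteristic polynomial is det(xI - A) = (x - 5)^5, so the eigenvalues are 5 (algebraic multiplicity 5).

For λ = 5: rank(A - 5I) = 3, rank((A - 5I)^2) = 1, rank((A - 5I)^3) = 0. The eigenspace has dimension 5 - 3 = 2, so there are 2 Jordan blocks; the rank sequence gives block sizes [3, 2].

Assembling the blocks gives the Jordan form J above.

J = [[5, 1, 0, 0, 0], [0, 5, 1, 0, 0], [0, 0, 5, 0, 0], [0, 0, 0, 5, 1], [0, 0, 0, 0, 5]]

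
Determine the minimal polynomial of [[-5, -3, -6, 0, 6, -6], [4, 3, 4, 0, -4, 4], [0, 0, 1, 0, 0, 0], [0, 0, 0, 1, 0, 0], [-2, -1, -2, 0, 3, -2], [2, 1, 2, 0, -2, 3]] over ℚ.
The characteristic polynomial factors as (x - 1)^6. The minimal polynomial is ∏(x - λ)^{k_λ} where k_λ is the size of the largest Jordan block at λ.

For λ = 1: rank(A - I) = 1, and the largest Jordan block has size 2 (the smallest k with rank((A - I)^k) = rank((A - I)^(k+1))).

So m_A(x) = (x - 1)^2.

m_A(x) = (x - 1)^2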